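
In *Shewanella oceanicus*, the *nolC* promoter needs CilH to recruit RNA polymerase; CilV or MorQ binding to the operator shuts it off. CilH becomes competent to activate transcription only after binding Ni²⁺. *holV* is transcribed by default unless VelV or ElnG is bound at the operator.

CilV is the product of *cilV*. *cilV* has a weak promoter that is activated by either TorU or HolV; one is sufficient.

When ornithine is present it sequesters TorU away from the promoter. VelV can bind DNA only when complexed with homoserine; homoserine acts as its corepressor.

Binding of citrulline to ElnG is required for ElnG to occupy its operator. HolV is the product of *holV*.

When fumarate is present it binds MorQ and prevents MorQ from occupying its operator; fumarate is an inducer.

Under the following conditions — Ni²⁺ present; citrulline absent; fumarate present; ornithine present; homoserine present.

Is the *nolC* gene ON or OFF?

Ornithine is present, so TorU is inactive.
Homoserine is present, so VelV is active.
Citrulline is absent, so ElnG is inactive.
With repressor VelV bound, *holV* is not transcribed.
So HolV is not produced.
No activator is available at the *cilV* promoter, so *cilV* is not transcribed.
So CilV is not produced.
Fumarate is present, so MorQ is inactive.
Ni²⁺ is present, so CilH is active.
No repressor is bound and CilH is active, so *nolC* is transcribed.

ON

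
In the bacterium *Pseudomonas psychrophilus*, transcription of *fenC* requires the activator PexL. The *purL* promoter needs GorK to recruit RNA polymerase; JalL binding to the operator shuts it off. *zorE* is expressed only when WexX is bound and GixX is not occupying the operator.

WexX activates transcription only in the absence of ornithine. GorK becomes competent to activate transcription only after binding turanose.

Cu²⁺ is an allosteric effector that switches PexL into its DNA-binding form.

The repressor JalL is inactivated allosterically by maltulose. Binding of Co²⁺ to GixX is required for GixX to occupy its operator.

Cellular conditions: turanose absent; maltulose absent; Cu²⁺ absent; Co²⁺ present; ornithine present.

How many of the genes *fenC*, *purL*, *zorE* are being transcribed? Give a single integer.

Cu²⁺ is absent, so PexL is inactive.
Required activator PexL is absent, so *fenC* is not transcribed.
→ *fenC* is OFF.
Maltulose is absent, so JalL is active.
Turanose is absent, so GorK is inactive.
With repressor JalL bound, *purL* is not transcribed.
→ *purL* is OFF.
Ornithine is present, so WexX is inactive.
Co²⁺ is present, so GixX is active.
With repressor GixX bound, *zorE* is not transcribed.
→ *zorE* is OFF.
0 of the 3 genes are transcribed.

0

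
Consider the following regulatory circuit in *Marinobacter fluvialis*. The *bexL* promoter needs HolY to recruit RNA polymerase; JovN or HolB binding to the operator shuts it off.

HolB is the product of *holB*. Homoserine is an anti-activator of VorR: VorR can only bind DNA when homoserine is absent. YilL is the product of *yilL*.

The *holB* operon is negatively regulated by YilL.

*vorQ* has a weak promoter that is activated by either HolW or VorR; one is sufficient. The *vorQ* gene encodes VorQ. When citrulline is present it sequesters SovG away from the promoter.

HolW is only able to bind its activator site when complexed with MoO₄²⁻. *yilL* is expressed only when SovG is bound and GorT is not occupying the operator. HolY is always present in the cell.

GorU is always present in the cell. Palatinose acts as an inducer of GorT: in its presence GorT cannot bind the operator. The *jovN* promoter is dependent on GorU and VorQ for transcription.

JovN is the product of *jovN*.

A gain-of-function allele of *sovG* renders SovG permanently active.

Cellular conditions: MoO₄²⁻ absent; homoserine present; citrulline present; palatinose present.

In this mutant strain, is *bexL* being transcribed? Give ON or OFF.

ON

HolY is produced constitutively and is active.
GorU is produced constitutively and is active.
MoO₄²⁻ is absent, so HolW is inactive.
Homoserine is present, so VorR is inactive.
No activator is available at the *vorQ* promoter, so *vorQ* is not transcribed.
So VorQ is not produced.
Required activator VorQ is absent, so *jovN* is not transcribed.
So JovN is not produced.
Palatinose is present, so GorT is inactive.
SovG is constitutively active in this strain.
No repressor is bound and SovG is active, so *yilL* is transcribed.
So YilL is produced and active.
With repressor YilL bound, *holB* is not transcribed.
So HolB is not produced.
No repressor is bound and HolY is active, so *bexL* is transcribed.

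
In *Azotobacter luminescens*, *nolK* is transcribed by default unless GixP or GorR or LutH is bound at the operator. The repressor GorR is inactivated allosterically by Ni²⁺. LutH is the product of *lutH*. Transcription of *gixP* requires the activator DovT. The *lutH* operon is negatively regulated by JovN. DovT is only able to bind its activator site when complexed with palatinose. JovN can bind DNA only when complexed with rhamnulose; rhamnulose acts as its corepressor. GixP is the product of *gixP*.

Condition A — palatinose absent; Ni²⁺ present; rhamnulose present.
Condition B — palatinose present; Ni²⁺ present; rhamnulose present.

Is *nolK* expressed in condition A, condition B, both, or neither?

Condition A:
Palatinose is absent, so DovT is inactive.
Required activator DovT is absent, so *gixP* is not transcribed.
So GixP is not produced.
Ni²⁺ is present, so GorR is inactive.
Rhamnulose is present, so JovN is active.
With repressor JovN bound, *lutH* is not transcribed.
So LutH is not produced.
With no repressor bound, *nolK* is transcribed.
→ *nolK* is ON in A.
Condition B:
Palatinose is present, so DovT is active.
No repressor is bound and DovT is active, so *gixP* is transcribed.
So GixP is produced and active.
Ni²⁺ is present, so GorR is inactive.
Rhamnulose is present, so JovN is active.
With repressor JovN bound, *lutH* is not transcribed.
So LutH is not produced.
With repressor GixP bound, *nolK* is not transcribed.
→ *nolK* is OFF in B.

A only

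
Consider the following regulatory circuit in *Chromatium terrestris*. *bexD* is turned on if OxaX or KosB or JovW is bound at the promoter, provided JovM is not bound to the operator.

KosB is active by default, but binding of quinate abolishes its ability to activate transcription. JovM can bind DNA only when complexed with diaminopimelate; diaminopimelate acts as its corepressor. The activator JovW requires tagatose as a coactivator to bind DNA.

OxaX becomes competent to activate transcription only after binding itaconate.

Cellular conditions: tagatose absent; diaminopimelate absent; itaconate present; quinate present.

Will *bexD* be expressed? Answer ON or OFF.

ON

Itaconate is present, so OxaX is active.
Diaminopimelate is absent, so JovM is inactive.
Quinate is present, so KosB is inactive.
Tagatose is absent, so JovW is inactive.
Activator OxaX is present, so *bexD* is transcribed.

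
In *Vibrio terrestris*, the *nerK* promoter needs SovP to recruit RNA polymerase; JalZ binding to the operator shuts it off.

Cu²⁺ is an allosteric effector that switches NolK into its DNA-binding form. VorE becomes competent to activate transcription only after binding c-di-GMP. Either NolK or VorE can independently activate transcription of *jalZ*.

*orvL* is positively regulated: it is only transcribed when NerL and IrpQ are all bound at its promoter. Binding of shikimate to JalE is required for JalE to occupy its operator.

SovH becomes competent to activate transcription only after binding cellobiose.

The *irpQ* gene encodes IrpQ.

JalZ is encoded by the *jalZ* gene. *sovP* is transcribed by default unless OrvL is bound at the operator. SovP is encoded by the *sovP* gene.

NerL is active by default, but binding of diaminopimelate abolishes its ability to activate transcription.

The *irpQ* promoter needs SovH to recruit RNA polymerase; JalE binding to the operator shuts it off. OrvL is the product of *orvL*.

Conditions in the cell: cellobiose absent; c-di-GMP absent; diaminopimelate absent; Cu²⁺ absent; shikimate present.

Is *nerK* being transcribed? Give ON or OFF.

ON

Cu²⁺ is absent, so NolK is inactive.
c-di-GMP is absent, so VorE is inactive.
No activator is available at the *jalZ* promoter, so *jalZ* is not transcribed.
So JalZ is not produced.
Diaminopimelate is absent, so NerL is active.
Shikimate is present, so JalE is active.
Cellobiose is absent, so SovH is inactive.
With repressor JalE bound, *irpQ* is not transcribed.
So IrpQ is not produced.
Required activator IrpQ is absent, so *orvL* is not transcribed.
So OrvL is not produced.
With no repressor bound, *sovP* is transcribed.
So SovP is produced and active.
No repressor is bound and SovP is active, so *nerK* is transcribed.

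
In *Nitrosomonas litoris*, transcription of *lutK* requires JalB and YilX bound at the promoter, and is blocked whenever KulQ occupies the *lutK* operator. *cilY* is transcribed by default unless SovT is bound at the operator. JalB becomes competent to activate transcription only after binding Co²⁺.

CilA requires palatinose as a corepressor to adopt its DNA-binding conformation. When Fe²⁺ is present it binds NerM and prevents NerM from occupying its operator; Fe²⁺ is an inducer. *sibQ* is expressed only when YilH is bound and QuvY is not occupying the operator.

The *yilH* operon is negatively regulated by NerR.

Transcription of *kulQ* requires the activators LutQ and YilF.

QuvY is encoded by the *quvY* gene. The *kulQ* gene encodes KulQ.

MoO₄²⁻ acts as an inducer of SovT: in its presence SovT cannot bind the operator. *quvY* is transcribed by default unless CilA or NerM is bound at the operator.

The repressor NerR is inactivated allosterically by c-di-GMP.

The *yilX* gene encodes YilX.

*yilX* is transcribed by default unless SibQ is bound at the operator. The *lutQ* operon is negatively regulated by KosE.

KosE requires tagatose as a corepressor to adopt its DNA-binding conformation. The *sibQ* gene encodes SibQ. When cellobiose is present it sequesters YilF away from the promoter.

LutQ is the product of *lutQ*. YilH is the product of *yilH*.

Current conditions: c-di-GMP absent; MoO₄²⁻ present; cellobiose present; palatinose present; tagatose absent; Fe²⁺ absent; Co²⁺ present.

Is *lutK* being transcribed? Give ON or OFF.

ON

Co²⁺ is present, so JalB is active.
Tagatose is absent, so KosE is inactive.
With no repressor bound, *lutQ* is transcribed.
So LutQ is produced and active.
Cellobiose is present, so YilF is inactive.
Required activator YilF is absent, so *kulQ* is not transcribed.
So KulQ is not produced.
c-di-GMP is absent, so NerR is active.
With repressor NerR bound, *yilH* is not transcribed.
So YilH is not produced.
Palatinose is present, so CilA is active.
Fe²⁺ is absent, so NerM is active.
With repressor CilA bound, *quvY* is not transcribed.
So QuvY is not produced.
Required activator YilH is absent, so *sibQ* is not transcribed.
So SibQ is not produced.
With no repressor bound, *yilX* is transcribed.
So YilX is produced and active.
No repressor is bound and JalB and YilX are active, so *lutK* is transcribed.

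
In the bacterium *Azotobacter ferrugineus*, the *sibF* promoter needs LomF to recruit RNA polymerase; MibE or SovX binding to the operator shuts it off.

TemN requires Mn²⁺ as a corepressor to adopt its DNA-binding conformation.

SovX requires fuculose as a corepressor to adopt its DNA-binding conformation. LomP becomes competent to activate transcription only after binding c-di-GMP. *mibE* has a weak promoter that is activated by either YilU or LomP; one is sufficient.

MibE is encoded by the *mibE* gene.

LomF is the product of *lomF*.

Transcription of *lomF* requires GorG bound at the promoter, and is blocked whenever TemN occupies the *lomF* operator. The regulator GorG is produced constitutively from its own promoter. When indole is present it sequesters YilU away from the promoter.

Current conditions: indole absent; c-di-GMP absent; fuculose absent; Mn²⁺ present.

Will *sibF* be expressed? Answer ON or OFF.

Indole is absent, so YilU is active.
c-di-GMP is absent, so LomP is inactive.
Activator YilU is present, so *mibE* is transcribed.
So MibE is produced and active.
Fuculose is absent, so SovX is inactive.
GorG is produced constitutively and is active.
Mn²⁺ is present, so TemN is active.
With repressor TemN bound, *lomF* is not transcribed.
So LomF is not produced.
With repressor MibE bound, *sibF* is not transcribed.

OFF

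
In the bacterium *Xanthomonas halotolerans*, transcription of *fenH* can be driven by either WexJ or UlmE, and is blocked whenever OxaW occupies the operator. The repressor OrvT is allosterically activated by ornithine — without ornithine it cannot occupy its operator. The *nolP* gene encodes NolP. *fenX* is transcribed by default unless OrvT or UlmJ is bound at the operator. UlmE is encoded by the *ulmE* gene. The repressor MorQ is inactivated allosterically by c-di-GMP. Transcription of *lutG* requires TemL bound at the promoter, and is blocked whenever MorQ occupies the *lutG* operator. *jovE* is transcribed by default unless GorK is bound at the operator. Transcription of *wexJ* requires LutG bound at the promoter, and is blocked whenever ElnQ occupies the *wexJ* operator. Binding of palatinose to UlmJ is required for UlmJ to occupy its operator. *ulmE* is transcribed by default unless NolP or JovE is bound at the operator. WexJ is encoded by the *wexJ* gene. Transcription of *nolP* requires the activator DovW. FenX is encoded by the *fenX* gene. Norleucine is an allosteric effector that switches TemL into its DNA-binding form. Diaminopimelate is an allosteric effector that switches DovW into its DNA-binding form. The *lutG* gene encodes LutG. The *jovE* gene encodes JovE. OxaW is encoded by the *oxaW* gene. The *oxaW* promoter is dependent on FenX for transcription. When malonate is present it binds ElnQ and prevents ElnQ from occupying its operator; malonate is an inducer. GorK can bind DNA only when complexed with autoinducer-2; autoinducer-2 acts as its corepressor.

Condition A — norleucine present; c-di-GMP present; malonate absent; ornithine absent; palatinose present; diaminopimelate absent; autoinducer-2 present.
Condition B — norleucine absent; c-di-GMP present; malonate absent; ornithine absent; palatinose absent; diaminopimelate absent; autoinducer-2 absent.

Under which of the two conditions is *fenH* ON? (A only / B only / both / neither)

Condition A:
Norleucine is present, so TemL is active.
c-di-GMP is present, so MorQ is inactive.
No repressor is bound and TemL is active, so *lutG* is transcribed.
So LutG is produced and active.
Malonate is absent, so ElnQ is active.
With repressor ElnQ bound, *wexJ* is not transcribed.
So WexJ is not produced.
Ornithine is absent, so OrvT is inactive.
Palatinose is present, so UlmJ is active.
With repressor UlmJ bound, *fenX* is not transcribed.
So FenX is not produced.
Required activator FenX is absent, so *oxaW* is not transcribed.
So OxaW is not produced.
Diaminopimelate is absent, so DovW is inactive.
Required activator DovW is absent, so *nolP* is not transcribed.
So NolP is not produced.
Autoinducer-2 is present, so GorK is active.
With repressor GorK bound, *jovE* is not transcribed.
So JovE is not produced.
With no repressor bound, *ulmE* is transcribed.
So UlmE is produced and active.
Activator UlmE is present, so *fenH* is transcribed.
→ *fenH* is ON in A.
Condition B:
Norleucine is absent, so TemL is inactive.
c-di-GMP is present, so MorQ is inactive.
Required activator TemL is absent, so *lutG* is not transcribed.
So LutG is not produced.
Malonate is absent, so ElnQ is active.
With repressor ElnQ bound, *wexJ* is not transcribed.
So WexJ is not produced.
Ornithine is absent, so OrvT is inactive.
Palatinose is absent, so UlmJ is inactive.
With no repressor bound, *fenX* is transcribed.
So FenX is produced and active.
No repressor is bound and FenX is active, so *oxaW* is transcribed.
So OxaW is produced and active.
Diaminopimelate is absent, so DovW is inactive.
Required activator DovW is absent, so *nolP* is not transcribed.
So NolP is not produced.
Autoinducer-2 is absent, so GorK is inactive.
With no repressor bound, *jovE* is transcribed.
So JovE is produced and active.
With repressor JovE bound, *ulmE* is not transcribed.
So UlmE is not produced.
With repressor OxaW bound, *fenH* is not transcribed.
→ *fenH* is OFF in B.

A only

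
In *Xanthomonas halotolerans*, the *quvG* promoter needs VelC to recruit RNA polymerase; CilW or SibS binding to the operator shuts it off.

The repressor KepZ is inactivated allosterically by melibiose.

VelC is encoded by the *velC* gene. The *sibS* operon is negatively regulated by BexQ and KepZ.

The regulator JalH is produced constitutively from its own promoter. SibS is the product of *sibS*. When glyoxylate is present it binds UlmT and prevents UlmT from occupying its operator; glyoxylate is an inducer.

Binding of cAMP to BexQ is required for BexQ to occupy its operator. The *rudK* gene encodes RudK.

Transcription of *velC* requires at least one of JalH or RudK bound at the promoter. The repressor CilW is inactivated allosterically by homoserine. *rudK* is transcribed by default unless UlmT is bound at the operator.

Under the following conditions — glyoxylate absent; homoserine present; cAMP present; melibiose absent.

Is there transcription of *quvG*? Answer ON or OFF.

ON

Homoserine is present, so CilW is inactive.
cAMP is present, so BexQ is active.
Melibiose is absent, so KepZ is active.
With repressor BexQ bound, *sibS* is not transcribed.
So SibS is not produced.
JalH is produced constitutively and is active.
Glyoxylate is absent, so UlmT is active.
With repressor UlmT bound, *rudK* is not transcribed.
So RudK is not produced.
Activator JalH is present, so *velC* is transcribed.
So VelC is produced and active.
No repressor is bound and VelC is active, so *quvG* is transcribed.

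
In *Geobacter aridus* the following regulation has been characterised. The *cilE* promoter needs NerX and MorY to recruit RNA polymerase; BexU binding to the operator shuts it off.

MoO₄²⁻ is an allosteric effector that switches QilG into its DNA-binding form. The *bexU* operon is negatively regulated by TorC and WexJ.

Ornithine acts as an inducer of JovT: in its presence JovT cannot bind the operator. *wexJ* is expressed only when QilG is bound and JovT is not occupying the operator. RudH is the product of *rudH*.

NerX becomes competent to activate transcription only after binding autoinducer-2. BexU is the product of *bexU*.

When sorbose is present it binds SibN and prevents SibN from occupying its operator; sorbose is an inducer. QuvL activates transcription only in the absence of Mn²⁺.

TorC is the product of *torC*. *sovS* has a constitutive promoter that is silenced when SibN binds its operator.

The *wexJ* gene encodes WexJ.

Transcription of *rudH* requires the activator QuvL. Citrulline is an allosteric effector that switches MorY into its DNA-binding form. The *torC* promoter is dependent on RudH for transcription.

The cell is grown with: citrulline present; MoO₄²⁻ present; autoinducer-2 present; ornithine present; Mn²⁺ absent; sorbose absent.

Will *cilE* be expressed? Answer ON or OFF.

ON

Autoinducer-2 is present, so NerX is active.
Mn²⁺ is absent, so QuvL is active.
No repressor is bound and QuvL is active, so *rudH* is transcribed.
So RudH is produced and active.
No repressor is bound and RudH is active, so *torC* is transcribed.
So TorC is produced and active.
MoO₄²⁻ is present, so QilG is active.
Ornithine is present, so JovT is inactive.
No repressor is bound and QilG is active, so *wexJ* is transcribed.
So WexJ is produced and active.
With repressor TorC bound, *bexU* is not transcribed.
So BexU is not produced.
Citrulline is present, so MorY is active.
No repressor is bound and NerX and MorY are active, so *cilE* is transcribed.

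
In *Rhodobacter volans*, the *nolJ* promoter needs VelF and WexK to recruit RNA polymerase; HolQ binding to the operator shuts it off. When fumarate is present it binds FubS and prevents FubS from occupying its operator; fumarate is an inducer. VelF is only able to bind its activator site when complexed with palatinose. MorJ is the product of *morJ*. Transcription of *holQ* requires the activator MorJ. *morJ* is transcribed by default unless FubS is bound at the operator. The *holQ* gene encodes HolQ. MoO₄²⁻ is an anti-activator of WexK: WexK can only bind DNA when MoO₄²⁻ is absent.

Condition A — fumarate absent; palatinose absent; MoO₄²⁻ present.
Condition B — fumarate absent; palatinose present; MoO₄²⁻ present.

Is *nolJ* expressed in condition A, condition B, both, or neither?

Condition A:
Fumarate is absent, so FubS is active.
With repressor FubS bound, *morJ* is not transcribed.
So MorJ is not produced.
Required activator MorJ is absent, so *holQ* is not transcribed.
So HolQ is not produced.
Palatinose is absent, so VelF is inactive.
MoO₄²⁻ is present, so WexK is inactive.
Required activator VelF is absent, so *nolJ* is not transcribed.
→ *nolJ* is OFF in A.
Condition B:
Fumarate is absent, so FubS is active.
With repressor FubS bound, *morJ* is not transcribed.
So MorJ is not produced.
Required activator MorJ is absent, so *holQ* is not transcribed.
So HolQ is not produced.
Palatinose is present, so VelF is active.
MoO₄²⁻ is present, so WexK is inactive.
Required activator WexK is absent, so *nolJ* is not transcribed.
→ *nolJ* is OFF in B.

neither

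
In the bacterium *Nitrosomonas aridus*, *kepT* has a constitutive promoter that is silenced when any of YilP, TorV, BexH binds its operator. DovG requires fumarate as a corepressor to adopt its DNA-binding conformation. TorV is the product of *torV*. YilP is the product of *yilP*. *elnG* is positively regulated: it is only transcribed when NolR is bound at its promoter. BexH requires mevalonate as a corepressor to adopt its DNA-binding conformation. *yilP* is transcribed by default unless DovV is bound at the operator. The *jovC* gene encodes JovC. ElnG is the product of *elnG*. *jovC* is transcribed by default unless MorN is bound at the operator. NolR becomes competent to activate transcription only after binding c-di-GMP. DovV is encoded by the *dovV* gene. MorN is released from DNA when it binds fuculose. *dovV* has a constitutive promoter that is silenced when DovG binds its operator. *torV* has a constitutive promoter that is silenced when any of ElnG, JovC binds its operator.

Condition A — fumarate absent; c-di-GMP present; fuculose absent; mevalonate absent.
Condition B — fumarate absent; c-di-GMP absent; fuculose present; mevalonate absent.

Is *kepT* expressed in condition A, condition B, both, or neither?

Condition A:
Fumarate is absent, so DovG is inactive.
With no repressor bound, *dovV* is transcribed.
So DovV is produced and active.
With repressor DovV bound, *yilP* is not transcribed.
So YilP is not produced.
c-di-GMP is present, so NolR is active.
No repressor is bound and NolR is active, so *elnG* is transcribed.
So ElnG is produced and active.
Fuculose is absent, so MorN is active.
With repressor MorN bound, *jovC* is not transcribed.
So JovC is not produced.
With repressor ElnG bound, *torV* is not transcribed.
So TorV is not produced.
Mevalonate is absent, so BexH is inactive.
With no repressor bound, *kepT* is transcribed.
→ *kepT* is ON in A.
Condition B:
Fumarate is absent, so DovG is inactive.
With no repressor bound, *dovV* is transcribed.
So DovV is produced and active.
With repressor DovV bound, *yilP* is not transcribed.
So YilP is not produced.
c-di-GMP is absent, so NolR is inactive.
Required activator NolR is absent, so *elnG* is not transcribed.
So ElnG is not produced.
Fuculose is present, so MorN is inactive.
With no repressor bound, *jovC* is transcribed.
So JovC is produced and active.
With repressor JovC bound, *torV* is not transcribed.
So TorV is not produced.
Mevalonate is absent, so BexH is inactive.
With no repressor bound, *kepT* is transcribed.
→ *kepT* is ON in B.

both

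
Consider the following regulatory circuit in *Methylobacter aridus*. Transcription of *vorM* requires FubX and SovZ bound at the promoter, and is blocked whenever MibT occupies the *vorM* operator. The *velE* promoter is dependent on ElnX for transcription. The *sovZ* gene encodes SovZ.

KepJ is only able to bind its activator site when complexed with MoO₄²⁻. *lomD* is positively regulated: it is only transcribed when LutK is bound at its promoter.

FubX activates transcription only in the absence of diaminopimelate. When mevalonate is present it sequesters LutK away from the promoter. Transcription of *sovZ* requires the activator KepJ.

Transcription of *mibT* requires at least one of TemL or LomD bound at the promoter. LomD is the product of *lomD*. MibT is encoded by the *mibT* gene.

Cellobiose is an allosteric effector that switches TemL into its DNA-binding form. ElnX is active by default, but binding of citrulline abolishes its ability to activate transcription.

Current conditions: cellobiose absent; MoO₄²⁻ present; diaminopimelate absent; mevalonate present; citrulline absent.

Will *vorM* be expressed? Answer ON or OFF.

Diaminopimelate is absent, so FubX is active.
MoO₄²⁻ is present, so KepJ is active.
No repressor is bound and KepJ is active, so *sovZ* is transcribed.
So SovZ is produced and active.
Cellobiose is absent, so TemL is inactive.
Mevalonate is present, so LutK is inactive.
Required activator LutK is absent, so *lomD* is not transcribed.
So LomD is not produced.
No activator is available at the *mibT* promoter, so *mibT* is not transcribed.
So MibT is not produced.
No repressor is bound and FubX and SovZ are active, so *vorM* is transcribed.

ON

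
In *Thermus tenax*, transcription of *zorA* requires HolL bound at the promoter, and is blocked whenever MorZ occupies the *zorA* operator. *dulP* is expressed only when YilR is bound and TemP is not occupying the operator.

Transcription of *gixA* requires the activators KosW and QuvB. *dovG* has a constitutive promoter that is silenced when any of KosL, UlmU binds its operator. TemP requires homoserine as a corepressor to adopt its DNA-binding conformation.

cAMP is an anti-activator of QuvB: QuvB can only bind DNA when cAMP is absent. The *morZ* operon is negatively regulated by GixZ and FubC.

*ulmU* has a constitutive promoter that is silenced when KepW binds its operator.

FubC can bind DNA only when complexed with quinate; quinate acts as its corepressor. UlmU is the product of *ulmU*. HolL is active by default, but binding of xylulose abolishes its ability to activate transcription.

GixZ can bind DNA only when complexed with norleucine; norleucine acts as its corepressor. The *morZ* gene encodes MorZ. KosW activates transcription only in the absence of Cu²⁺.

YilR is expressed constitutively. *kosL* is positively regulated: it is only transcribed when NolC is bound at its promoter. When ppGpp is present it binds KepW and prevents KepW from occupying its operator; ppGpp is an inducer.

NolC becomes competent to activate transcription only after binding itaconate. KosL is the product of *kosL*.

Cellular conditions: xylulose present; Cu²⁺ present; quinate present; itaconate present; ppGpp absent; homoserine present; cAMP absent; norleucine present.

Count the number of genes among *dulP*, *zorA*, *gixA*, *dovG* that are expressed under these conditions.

0

Homoserine is present, so TemP is active.
YilR is produced constitutively and is active.
With repressor TemP bound, *dulP* is not transcribed.
→ *dulP* is OFF.
Xylulose is present, so HolL is inactive.
Norleucine is present, so GixZ is active.
Quinate is present, so FubC is active.
With repressor GixZ bound, *morZ* is not transcribed.
So MorZ is not produced.
Required activator HolL is absent, so *zorA* is not transcribed.
→ *zorA* is OFF.
Cu²⁺ is present, so KosW is inactive.
cAMP is absent, so QuvB is active.
Required activator KosW is absent, so *gixA* is not transcribed.
→ *gixA* is OFF.
Itaconate is present, so NolC is active.
No repressor is bound and NolC is active, so *kosL* is transcribed.
So KosL is produced and active.
ppGpp is absent, so KepW is active.
With repressor KepW bound, *ulmU* is not transcribed.
So UlmU is not produced.
With repressor KosL bound, *dovG* is not transcribed.
→ *dovG* is OFF.
0 of the 4 genes are transcribed.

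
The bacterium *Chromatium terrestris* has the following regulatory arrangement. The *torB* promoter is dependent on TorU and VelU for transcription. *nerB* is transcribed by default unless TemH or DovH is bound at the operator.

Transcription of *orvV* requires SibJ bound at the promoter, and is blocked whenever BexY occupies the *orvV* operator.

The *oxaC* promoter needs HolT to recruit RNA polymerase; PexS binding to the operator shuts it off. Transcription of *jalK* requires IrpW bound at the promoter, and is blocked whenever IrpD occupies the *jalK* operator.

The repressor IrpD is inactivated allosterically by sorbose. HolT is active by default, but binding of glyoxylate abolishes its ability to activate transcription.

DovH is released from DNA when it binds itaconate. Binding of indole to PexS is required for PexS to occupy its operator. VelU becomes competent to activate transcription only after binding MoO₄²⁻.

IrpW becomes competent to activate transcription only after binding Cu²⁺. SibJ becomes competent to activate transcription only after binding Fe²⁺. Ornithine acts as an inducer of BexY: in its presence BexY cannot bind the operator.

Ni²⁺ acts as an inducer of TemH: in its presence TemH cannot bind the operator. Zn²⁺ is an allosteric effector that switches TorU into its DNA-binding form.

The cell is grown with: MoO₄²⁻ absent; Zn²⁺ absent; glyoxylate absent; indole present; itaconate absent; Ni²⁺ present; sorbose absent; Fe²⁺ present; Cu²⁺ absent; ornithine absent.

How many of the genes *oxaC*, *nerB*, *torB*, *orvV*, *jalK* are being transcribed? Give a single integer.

Glyoxylate is absent, so HolT is active.
Indole is present, so PexS is active.
With repressor PexS bound, *oxaC* is not transcribed.
→ *oxaC* is OFF.
Ni²⁺ is present, so TemH is inactive.
Itaconate is absent, so DovH is active.
With repressor DovH bound, *nerB* is not transcribed.
→ *nerB* is OFF.
Zn²⁺ is absent, so TorU is inactive.
MoO₄²⁻ is absent, so VelU is inactive.
Required activator TorU is absent, so *torB* is not transcribed.
→ *torB* is OFF.
Fe²⁺ is present, so SibJ is active.
Ornithine is absent, so BexY is active.
With repressor BexY bound, *orvV* is not transcribed.
→ *orvV* is OFF.
Cu²⁺ is absent, so IrpW is inactive.
Sorbose is absent, so IrpD is active.
With repressor IrpD bound, *jalK* is not transcribed.
→ *jalK* is OFF.
0 of the 5 genes are transcribed.

0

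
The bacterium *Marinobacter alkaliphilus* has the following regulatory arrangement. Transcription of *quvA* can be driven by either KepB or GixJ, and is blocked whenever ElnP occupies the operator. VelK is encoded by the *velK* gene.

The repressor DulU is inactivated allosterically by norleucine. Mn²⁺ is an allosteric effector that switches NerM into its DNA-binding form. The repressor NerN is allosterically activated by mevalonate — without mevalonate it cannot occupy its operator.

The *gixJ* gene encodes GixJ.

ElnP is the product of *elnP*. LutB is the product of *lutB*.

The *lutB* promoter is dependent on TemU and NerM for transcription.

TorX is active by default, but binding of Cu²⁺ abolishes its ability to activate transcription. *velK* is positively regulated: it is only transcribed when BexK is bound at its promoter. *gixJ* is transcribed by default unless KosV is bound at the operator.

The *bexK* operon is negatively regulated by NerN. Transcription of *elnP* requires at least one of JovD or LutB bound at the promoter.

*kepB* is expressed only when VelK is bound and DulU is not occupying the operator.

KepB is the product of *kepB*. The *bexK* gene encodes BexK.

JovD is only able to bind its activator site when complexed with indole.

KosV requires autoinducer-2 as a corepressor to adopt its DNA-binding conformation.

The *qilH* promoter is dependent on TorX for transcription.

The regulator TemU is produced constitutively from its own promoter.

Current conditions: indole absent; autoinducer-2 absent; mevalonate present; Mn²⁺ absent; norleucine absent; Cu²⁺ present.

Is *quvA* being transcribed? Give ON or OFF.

Norleucine is absent, so DulU is active.
Mevalonate is present, so NerN is active.
With repressor NerN bound, *bexK* is not transcribed.
So BexK is not produced.
Required activator BexK is absent, so *velK* is not transcribed.
So VelK is not produced.
With repressor DulU bound, *kepB* is not transcribed.
So KepB is not produced.
Autoinducer-2 is absent, so KosV is inactive.
With no repressor bound, *gixJ* is transcribed.
So GixJ is produced and active.
Indole is absent, so JovD is inactive.
TemU is produced constitutively and is active.
Mn²⁺ is absent, so NerM is inactive.
Required activator NerM is absent, so *lutB* is not transcribed.
So LutB is not produced.
No activator is available at the *elnP* promoter, so *elnP* is not transcribed.
So ElnP is not produced.
Activator GixJ is present, so *quvA* is transcribed.

ON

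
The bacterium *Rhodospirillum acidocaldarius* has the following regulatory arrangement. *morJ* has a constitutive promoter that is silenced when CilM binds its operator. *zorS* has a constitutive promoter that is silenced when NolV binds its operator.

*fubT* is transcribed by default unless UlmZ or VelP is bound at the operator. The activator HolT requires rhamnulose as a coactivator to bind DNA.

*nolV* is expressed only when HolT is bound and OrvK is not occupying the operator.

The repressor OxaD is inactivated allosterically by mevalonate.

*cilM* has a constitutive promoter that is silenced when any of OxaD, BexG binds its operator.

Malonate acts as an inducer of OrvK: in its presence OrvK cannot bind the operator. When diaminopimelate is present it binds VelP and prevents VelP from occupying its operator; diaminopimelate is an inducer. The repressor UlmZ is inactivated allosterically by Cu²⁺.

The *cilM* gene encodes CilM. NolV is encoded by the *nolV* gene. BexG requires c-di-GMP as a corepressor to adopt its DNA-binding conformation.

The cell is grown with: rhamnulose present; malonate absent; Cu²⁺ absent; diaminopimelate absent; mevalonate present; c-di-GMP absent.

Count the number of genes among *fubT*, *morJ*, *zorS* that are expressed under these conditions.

Cu²⁺ is absent, so UlmZ is active.
Diaminopimelate is absent, so VelP is active.
With repressor UlmZ bound, *fubT* is not transcribed.
→ *fubT* is OFF.
Mevalonate is present, so OxaD is inactive.
c-di-GMP is absent, so BexG is inactive.
With no repressor bound, *cilM* is transcribed.
So CilM is produced and active.
With repressor CilM bound, *morJ* is not transcribed.
→ *morJ* is OFF.
Rhamnulose is present, so HolT is active.
Malonate is absent, so OrvK is active.
With repressor OrvK bound, *nolV* is not transcribed.
So NolV is not produced.
With no repressor bound, *zorS* is transcribed.
→ *zorS* is ON.
1 of the 3 genes is transcribed.

1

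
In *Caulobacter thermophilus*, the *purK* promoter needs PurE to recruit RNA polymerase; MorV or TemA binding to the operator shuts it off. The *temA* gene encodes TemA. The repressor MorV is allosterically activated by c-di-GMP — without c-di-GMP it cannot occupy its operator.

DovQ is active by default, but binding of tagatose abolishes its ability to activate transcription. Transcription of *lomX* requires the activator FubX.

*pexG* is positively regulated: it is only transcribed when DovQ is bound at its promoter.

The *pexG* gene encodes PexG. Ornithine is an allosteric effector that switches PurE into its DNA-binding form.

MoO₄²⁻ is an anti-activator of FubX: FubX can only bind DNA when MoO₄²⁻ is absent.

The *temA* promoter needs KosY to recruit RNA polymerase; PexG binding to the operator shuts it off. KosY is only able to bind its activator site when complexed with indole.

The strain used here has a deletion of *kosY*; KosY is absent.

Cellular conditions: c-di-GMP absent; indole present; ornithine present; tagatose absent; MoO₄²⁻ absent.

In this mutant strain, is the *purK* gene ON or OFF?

ON

Ornithine is present, so PurE is active.
c-di-GMP is absent, so MorV is inactive.
Tagatose is absent, so DovQ is active.
No repressor is bound and DovQ is active, so *pexG* is transcribed.
So PexG is produced and active.
KosY is non-functional in this strain, so it has no effect.
With repressor PexG bound, *temA* is not transcribed.
So TemA is not produced.
No repressor is bound and PurE is active, so *purK* is transcribed.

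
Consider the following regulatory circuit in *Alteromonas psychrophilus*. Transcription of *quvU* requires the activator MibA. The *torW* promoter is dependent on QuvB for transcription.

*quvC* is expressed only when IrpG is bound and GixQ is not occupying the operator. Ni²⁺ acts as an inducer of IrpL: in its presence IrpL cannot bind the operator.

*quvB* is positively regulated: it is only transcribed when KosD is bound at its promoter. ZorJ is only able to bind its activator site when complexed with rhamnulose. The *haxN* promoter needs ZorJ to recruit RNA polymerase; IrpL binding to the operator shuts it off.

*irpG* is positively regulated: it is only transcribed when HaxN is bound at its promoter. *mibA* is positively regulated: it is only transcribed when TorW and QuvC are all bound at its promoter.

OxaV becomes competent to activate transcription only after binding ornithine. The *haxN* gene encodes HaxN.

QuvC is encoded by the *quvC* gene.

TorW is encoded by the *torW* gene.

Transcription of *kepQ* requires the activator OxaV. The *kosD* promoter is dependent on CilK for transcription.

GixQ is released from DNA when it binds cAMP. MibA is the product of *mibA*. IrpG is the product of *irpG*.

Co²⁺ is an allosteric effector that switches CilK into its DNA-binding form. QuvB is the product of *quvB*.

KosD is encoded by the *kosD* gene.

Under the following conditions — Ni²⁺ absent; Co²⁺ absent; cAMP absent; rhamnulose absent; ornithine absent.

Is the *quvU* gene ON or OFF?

Co²⁺ is absent, so CilK is inactive.
Required activator CilK is absent, so *kosD* is not transcribed.
So KosD is not produced.
Required activator KosD is absent, so *quvB* is not transcribed.
So QuvB is not produced.
Required activator QuvB is absent, so *torW* is not transcribed.
So TorW is not produced.
cAMP is absent, so GixQ is active.
Rhamnulose is absent, so ZorJ is inactive.
Ni²⁺ is absent, so IrpL is active.
With repressor IrpL bound, *haxN* is not transcribed.
So HaxN is not produced.
Required activator HaxN is absent, so *irpG* is not transcribed.
So IrpG is not produced.
With repressor GixQ bound, *quvC* is not transcribed.
So QuvC is not produced.
Required activator TorW is absent, so *mibA* is not transcribed.
So MibA is not produced.
Required activator MibA is absent, so *quvU* is not transcribed.

OFF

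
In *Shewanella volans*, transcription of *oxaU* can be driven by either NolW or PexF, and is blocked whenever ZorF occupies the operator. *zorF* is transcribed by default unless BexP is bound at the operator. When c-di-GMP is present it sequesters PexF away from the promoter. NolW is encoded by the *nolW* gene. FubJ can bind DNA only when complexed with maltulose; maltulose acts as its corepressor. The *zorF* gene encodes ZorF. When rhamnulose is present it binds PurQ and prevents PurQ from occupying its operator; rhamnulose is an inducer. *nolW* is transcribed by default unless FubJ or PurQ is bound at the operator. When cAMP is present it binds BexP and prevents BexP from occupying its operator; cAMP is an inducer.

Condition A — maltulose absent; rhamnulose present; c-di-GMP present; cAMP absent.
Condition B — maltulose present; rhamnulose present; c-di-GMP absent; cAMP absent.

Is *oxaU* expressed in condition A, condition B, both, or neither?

both

Condition A:
Maltulose is absent, so FubJ is inactive.
Rhamnulose is present, so PurQ is inactive.
With no repressor bound, *nolW* is transcribed.
So NolW is produced and active.
c-di-GMP is present, so PexF is inactive.
cAMP is absent, so BexP is active.
With repressor BexP bound, *zorF* is not transcribed.
So ZorF is not produced.
Activator NolW is present, so *oxaU* is transcribed.
→ *oxaU* is ON in A.
Condition B:
Maltulose is present, so FubJ is active.
Rhamnulose is present, so PurQ is inactive.
With repressor FubJ bound, *nolW* is not transcribed.
So NolW is not produced.
c-di-GMP is absent, so PexF is active.
cAMP is absent, so BexP is active.
With repressor BexP bound, *zorF* is not transcribed.
So ZorF is not produced.
Activator PexF is present, so *oxaU* is transcribed.
→ *oxaU* is ON in B.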